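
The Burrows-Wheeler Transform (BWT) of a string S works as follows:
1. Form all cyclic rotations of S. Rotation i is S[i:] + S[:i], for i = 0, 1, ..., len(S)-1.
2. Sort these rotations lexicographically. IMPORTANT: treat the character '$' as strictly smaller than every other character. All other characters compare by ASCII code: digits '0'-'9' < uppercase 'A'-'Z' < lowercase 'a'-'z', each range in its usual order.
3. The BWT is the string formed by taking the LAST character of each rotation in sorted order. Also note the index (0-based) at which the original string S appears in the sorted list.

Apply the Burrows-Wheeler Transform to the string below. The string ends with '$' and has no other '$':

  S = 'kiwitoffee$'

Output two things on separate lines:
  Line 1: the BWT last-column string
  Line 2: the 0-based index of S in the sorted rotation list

Answer: eeffowk$tii
7

Derivation:
All 11 rotations (rotation i = S[i:]+S[:i]):
  rot[0] = kiwitoffee$
  rot[1] = iwitoffee$k
  rot[2] = witoffee$ki
  rot[3] = itoffee$kiw
  rot[4] = toffee$kiwi
  rot[5] = offee$kiwit
  rot[6] = ffee$kiwito
  rot[7] = fee$kiwitof
  rot[8] = ee$kiwitoff
  rot[9] = e$kiwitoffe
  rot[10] = $kiwitoffee
Sorted (with $ < everything):
  sorted[0] = $kiwitoffee  (last char: 'e')
  sorted[1] = e$kiwitoffe  (last char: 'e')
  sorted[2] = ee$kiwitoff  (last char: 'f')
  sorted[3] = fee$kiwitof  (last char: 'f')
  sorted[4] = ffee$kiwito  (last char: 'o')
  sorted[5] = itoffee$kiw  (last char: 'w')
  sorted[6] = iwitoffee$k  (last char: 'k')
  sorted[7] = kiwitoffee$  (last char: '$')
  sorted[8] = offee$kiwit  (last char: 't')
  sorted[9] = toffee$kiwi  (last char: 'i')
  sorted[10] = witoffee$ki  (last char: 'i')
Last column: eeffowk$tii
Original string S is at sorted index 7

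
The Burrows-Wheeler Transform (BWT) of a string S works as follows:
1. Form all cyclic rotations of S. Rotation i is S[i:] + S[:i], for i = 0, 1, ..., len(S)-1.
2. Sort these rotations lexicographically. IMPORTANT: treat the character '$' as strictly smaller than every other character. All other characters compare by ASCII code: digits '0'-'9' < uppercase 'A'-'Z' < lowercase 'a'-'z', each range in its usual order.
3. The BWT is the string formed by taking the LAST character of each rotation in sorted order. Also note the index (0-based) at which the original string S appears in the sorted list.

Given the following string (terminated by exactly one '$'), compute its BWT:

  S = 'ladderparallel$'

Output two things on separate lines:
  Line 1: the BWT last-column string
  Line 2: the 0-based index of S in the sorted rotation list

All 15 rotations (rotation i = S[i:]+S[:i]):
  rot[0] = ladderparallel$
  rot[1] = adderparallel$l
  rot[2] = dderparallel$la
  rot[3] = derparallel$lad
  rot[4] = erparallel$ladd
  rot[5] = rparallel$ladde
  rot[6] = parallel$ladder
  rot[7] = arallel$ladderp
  rot[8] = rallel$ladderpa
  rot[9] = allel$ladderpar
  rot[10] = llel$ladderpara
  rot[11] = lel$ladderparal
  rot[12] = el$ladderparall
  rot[13] = l$ladderparalle
  rot[14] = $ladderparallel
Sorted (with $ < everything):
  sorted[0] = $ladderparallel  (last char: 'l')
  sorted[1] = adderparallel$l  (last char: 'l')
  sorted[2] = allel$ladderpar  (last char: 'r')
  sorted[3] = arallel$ladderp  (last char: 'p')
  sorted[4] = dderparallel$la  (last char: 'a')
  sorted[5] = derparallel$lad  (last char: 'd')
  sorted[6] = el$ladderparall  (last char: 'l')
  sorted[7] = erparallel$ladd  (last char: 'd')
  sorted[8] = l$ladderparalle  (last char: 'e')
  sorted[9] = ladderparallel$  (last char: '$')
  sorted[10] = lel$ladderparal  (last char: 'l')
  sorted[11] = llel$ladderpara  (last char: 'a')
  sorted[12] = parallel$ladder  (last char: 'r')
  sorted[13] = rallel$ladderpa  (last char: 'a')
  sorted[14] = rparallel$ladde  (last char: 'e')
Last column: llrpadlde$larae
Original string S is at sorted index 9

Answer: llrpadlde$larae
9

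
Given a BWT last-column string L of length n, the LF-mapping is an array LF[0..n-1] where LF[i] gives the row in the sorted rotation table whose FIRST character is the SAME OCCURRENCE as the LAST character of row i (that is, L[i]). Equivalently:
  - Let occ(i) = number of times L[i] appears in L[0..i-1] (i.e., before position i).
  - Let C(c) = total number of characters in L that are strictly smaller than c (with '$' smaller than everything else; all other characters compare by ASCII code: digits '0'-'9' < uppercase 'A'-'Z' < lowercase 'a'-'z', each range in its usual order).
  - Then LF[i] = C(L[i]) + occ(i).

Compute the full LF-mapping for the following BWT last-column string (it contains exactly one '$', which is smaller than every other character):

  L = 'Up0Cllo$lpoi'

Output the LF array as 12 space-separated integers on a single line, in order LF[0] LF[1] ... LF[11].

Char counts: '$':1, '0':1, 'C':1, 'U':1, 'i':1, 'l':3, 'o':2, 'p':2
C (first-col start): C('$')=0, C('0')=1, C('C')=2, C('U')=3, C('i')=4, C('l')=5, C('o')=8, C('p')=10
L[0]='U': occ=0, LF[0]=C('U')+0=3+0=3
L[1]='p': occ=0, LF[1]=C('p')+0=10+0=10
L[2]='0': occ=0, LF[2]=C('0')+0=1+0=1
L[3]='C': occ=0, LF[3]=C('C')+0=2+0=2
L[4]='l': occ=0, LF[4]=C('l')+0=5+0=5
L[5]='l': occ=1, LF[5]=C('l')+1=5+1=6
L[6]='o': occ=0, LF[6]=C('o')+0=8+0=8
L[7]='$': occ=0, LF[7]=C('$')+0=0+0=0
L[8]='l': occ=2, LF[8]=C('l')+2=5+2=7
L[9]='p': occ=1, LF[9]=C('p')+1=10+1=11
L[10]='o': occ=1, LF[10]=C('o')+1=8+1=9
L[11]='i': occ=0, LF[11]=C('i')+0=4+0=4

Answer: 3 10 1 2 5 6 8 0 7 11 9 4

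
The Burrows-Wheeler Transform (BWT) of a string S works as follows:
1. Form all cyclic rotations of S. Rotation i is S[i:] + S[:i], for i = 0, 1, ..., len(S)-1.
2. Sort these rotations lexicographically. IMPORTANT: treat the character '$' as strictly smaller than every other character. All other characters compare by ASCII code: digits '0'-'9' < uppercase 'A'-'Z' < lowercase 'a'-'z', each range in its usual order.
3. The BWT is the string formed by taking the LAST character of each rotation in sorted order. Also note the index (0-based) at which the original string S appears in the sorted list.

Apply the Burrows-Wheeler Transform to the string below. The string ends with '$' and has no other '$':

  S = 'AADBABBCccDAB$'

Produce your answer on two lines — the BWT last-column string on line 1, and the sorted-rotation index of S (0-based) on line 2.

All 14 rotations (rotation i = S[i:]+S[:i]):
  rot[0] = AADBABBCccDAB$
  rot[1] = ADBABBCccDAB$A
  rot[2] = DBABBCccDAB$AA
  rot[3] = BABBCccDAB$AAD
  rot[4] = ABBCccDAB$AADB
  rot[5] = BBCccDAB$AADBA
  rot[6] = BCccDAB$AADBAB
  rot[7] = CccDAB$AADBABB
  rot[8] = ccDAB$AADBABBC
  rot[9] = cDAB$AADBABBCc
  rot[10] = DAB$AADBABBCcc
  rot[11] = AB$AADBABBCccD
  rot[12] = B$AADBABBCccDA
  rot[13] = $AADBABBCccDAB
Sorted (with $ < everything):
  sorted[0] = $AADBABBCccDAB  (last char: 'B')
  sorted[1] = AADBABBCccDAB$  (last char: '$')
  sorted[2] = AB$AADBABBCccD  (last char: 'D')
  sorted[3] = ABBCccDAB$AADB  (last char: 'B')
  sorted[4] = ADBABBCccDAB$A  (last char: 'A')
  sorted[5] = B$AADBABBCccDA  (last char: 'A')
  sorted[6] = BABBCccDAB$AAD  (last char: 'D')
  sorted[7] = BBCccDAB$AADBA  (last char: 'A')
  sorted[8] = BCccDAB$AADBAB  (last char: 'B')
  sorted[9] = CccDAB$AADBABB  (last char: 'B')
  sorted[10] = DAB$AADBABBCcc  (last char: 'c')
  sorted[11] = DBABBCccDAB$AA  (last char: 'A')
  sorted[12] = cDAB$AADBABBCc  (last char: 'c')
  sorted[13] = ccDAB$AADBABBC  (last char: 'C')
Last column: B$DBAADABBcAcC
Original string S is at sorted index 1

Answer: B$DBAADABBcAcC
1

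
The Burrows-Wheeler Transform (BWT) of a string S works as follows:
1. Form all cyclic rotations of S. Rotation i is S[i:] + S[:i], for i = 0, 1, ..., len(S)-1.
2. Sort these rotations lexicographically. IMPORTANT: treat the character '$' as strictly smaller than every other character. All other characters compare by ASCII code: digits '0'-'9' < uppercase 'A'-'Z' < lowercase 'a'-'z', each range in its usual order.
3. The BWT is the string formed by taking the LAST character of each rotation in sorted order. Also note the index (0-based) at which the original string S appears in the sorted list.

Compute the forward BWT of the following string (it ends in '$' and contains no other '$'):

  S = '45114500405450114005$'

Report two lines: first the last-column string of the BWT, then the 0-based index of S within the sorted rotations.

Answer: 554500405111015$04440
15

Derivation:
All 21 rotations (rotation i = S[i:]+S[:i]):
  rot[0] = 45114500405450114005$
  rot[1] = 5114500405450114005$4
  rot[2] = 114500405450114005$45
  rot[3] = 14500405450114005$451
  rot[4] = 4500405450114005$4511
  rot[5] = 500405450114005$45114
  rot[6] = 00405450114005$451145
  rot[7] = 0405450114005$4511450
  rot[8] = 405450114005$45114500
  rot[9] = 05450114005$451145004
  rot[10] = 5450114005$4511450040
  rot[11] = 450114005$45114500405
  rot[12] = 50114005$451145004054
  rot[13] = 0114005$4511450040545
  rot[14] = 114005$45114500405450
  rot[15] = 14005$451145004054501
  rot[16] = 4005$4511450040545011
  rot[17] = 005$45114500405450114
  rot[18] = 05$451145004054501140
  rot[19] = 5$4511450040545011400
  rot[20] = $45114500405450114005
Sorted (with $ < everything):
  sorted[0] = $45114500405450114005  (last char: '5')
  sorted[1] = 00405450114005$451145  (last char: '5')
  sorted[2] = 005$45114500405450114  (last char: '4')
  sorted[3] = 0114005$4511450040545  (last char: '5')
  sorted[4] = 0405450114005$4511450  (last char: '0')
  sorted[5] = 05$451145004054501140  (last char: '0')
  sorted[6] = 05450114005$451145004  (last char: '4')
  sorted[7] = 114005$45114500405450  (last char: '0')
  sorted[8] = 114500405450114005$45  (last char: '5')
  sorted[9] = 14005$451145004054501  (last char: '1')
  sorted[10] = 14500405450114005$451  (last char: '1')
  sorted[11] = 4005$4511450040545011  (last char: '1')
  sorted[12] = 405450114005$45114500  (last char: '0')
  sorted[13] = 4500405450114005$4511  (last char: '1')
  sorted[14] = 450114005$45114500405  (last char: '5')
  sorted[15] = 45114500405450114005$  (last char: '$')
  sorted[16] = 5$4511450040545011400  (last char: '0')
  sorted[17] = 500405450114005$45114  (last char: '4')
  sorted[18] = 50114005$451145004054  (last char: '4')
  sorted[19] = 5114500405450114005$4  (last char: '4')
  sorted[20] = 5450114005$4511450040  (last char: '0')
Last column: 554500405111015$04440
Original string S is at sorted index 15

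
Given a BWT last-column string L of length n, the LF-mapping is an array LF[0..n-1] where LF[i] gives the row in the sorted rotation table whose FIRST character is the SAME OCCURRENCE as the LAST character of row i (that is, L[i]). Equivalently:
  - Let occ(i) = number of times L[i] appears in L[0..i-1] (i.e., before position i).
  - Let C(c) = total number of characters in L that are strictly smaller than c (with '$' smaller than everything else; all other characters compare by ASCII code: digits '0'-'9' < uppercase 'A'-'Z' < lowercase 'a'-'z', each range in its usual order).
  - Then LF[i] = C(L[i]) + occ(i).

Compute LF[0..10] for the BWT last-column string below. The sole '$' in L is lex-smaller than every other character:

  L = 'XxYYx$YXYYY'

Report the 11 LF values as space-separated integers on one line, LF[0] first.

Char counts: '$':1, 'X':2, 'Y':6, 'x':2
C (first-col start): C('$')=0, C('X')=1, C('Y')=3, C('x')=9
L[0]='X': occ=0, LF[0]=C('X')+0=1+0=1
L[1]='x': occ=0, LF[1]=C('x')+0=9+0=9
L[2]='Y': occ=0, LF[2]=C('Y')+0=3+0=3
L[3]='Y': occ=1, LF[3]=C('Y')+1=3+1=4
L[4]='x': occ=1, LF[4]=C('x')+1=9+1=10
L[5]='$': occ=0, LF[5]=C('$')+0=0+0=0
L[6]='Y': occ=2, LF[6]=C('Y')+2=3+2=5
L[7]='X': occ=1, LF[7]=C('X')+1=1+1=2
L[8]='Y': occ=3, LF[8]=C('Y')+3=3+3=6
L[9]='Y': occ=4, LF[9]=C('Y')+4=3+4=7
L[10]='Y': occ=5, LF[10]=C('Y')+5=3+5=8

Answer: 1 9 3 4 10 0 5 2 6 7 8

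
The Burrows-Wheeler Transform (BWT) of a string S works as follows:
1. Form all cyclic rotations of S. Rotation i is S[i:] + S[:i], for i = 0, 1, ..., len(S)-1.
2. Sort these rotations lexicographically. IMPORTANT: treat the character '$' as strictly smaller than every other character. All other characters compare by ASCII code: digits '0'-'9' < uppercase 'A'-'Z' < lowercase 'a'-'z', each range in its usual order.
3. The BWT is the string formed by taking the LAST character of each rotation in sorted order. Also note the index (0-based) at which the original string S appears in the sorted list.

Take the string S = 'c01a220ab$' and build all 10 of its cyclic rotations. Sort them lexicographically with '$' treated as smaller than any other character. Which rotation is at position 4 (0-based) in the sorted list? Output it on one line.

Answer: 20ab$c01a2

Derivation:
All 10 rotations (rotation i = S[i:]+S[:i]):
  rot[0] = c01a220ab$
  rot[1] = 01a220ab$c
  rot[2] = 1a220ab$c0
  rot[3] = a220ab$c01
  rot[4] = 220ab$c01a
  rot[5] = 20ab$c01a2
  rot[6] = 0ab$c01a22
  rot[7] = ab$c01a220
  rot[8] = b$c01a220a
  rot[9] = $c01a220ab
Sorted (with $ < everything):
  sorted[0] = $c01a220ab
  sorted[1] = 01a220ab$c
  sorted[2] = 0ab$c01a22
  sorted[3] = 1a220ab$c0
  sorted[4] = 20ab$c01a2
  sorted[5] = 220ab$c01a
  sorted[6] = a220ab$c01
  sorted[7] = ab$c01a220
  sorted[8] = b$c01a220a
  sorted[9] = c01a220ab$
sorted[4] = 20ab$c01a2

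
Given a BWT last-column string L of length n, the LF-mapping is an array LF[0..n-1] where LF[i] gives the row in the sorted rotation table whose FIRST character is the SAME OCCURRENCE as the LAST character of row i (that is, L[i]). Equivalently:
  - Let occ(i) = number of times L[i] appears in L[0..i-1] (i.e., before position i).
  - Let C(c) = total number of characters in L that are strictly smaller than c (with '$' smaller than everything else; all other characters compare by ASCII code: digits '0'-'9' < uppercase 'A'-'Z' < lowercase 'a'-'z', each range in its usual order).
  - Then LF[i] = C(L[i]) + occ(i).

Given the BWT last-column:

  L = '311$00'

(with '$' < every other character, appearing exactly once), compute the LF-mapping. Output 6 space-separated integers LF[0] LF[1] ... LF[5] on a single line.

Answer: 5 3 4 0 1 2

Derivation:
Char counts: '$':1, '0':2, '1':2, '3':1
C (first-col start): C('$')=0, C('0')=1, C('1')=3, C('3')=5
L[0]='3': occ=0, LF[0]=C('3')+0=5+0=5
L[1]='1': occ=0, LF[1]=C('1')+0=3+0=3
L[2]='1': occ=1, LF[2]=C('1')+1=3+1=4
L[3]='$': occ=0, LF[3]=C('$')+0=0+0=0
L[4]='0': occ=0, LF[4]=C('0')+0=1+0=1
L[5]='0': occ=1, LF[5]=C('0')+1=1+1=2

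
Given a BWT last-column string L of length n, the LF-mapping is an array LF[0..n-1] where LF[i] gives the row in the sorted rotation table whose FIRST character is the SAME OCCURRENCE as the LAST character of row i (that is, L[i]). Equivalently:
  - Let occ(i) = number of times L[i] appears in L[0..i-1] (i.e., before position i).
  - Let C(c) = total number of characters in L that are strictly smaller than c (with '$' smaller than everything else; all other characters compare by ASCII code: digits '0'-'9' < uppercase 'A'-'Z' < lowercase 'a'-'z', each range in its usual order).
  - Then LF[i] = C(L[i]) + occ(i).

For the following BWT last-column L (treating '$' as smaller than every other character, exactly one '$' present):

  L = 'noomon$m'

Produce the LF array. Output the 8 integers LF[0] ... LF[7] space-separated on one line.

Answer: 3 5 6 1 7 4 0 2

Derivation:
Char counts: '$':1, 'm':2, 'n':2, 'o':3
C (first-col start): C('$')=0, C('m')=1, C('n')=3, C('o')=5
L[0]='n': occ=0, LF[0]=C('n')+0=3+0=3
L[1]='o': occ=0, LF[1]=C('o')+0=5+0=5
L[2]='o': occ=1, LF[2]=C('o')+1=5+1=6
L[3]='m': occ=0, LF[3]=C('m')+0=1+0=1
L[4]='o': occ=2, LF[4]=C('o')+2=5+2=7
L[5]='n': occ=1, LF[5]=C('n')+1=3+1=4
L[6]='$': occ=0, LF[6]=C('$')+0=0+0=0
L[7]='m': occ=1, LF[7]=C('m')+1=1+1=2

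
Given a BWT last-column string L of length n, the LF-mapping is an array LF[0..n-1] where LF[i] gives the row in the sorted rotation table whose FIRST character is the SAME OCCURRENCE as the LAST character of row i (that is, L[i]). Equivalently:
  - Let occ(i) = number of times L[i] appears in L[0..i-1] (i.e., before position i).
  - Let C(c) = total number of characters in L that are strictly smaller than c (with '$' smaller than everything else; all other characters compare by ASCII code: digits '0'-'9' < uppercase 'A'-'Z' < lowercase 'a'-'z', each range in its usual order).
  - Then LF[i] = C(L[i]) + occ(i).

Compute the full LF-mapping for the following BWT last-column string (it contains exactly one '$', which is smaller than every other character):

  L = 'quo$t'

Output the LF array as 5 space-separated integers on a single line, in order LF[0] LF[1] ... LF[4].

Answer: 2 4 1 0 3

Derivation:
Char counts: '$':1, 'o':1, 'q':1, 't':1, 'u':1
C (first-col start): C('$')=0, C('o')=1, C('q')=2, C('t')=3, C('u')=4
L[0]='q': occ=0, LF[0]=C('q')+0=2+0=2
L[1]='u': occ=0, LF[1]=C('u')+0=4+0=4
L[2]='o': occ=0, LF[2]=C('o')+0=1+0=1
L[3]='$': occ=0, LF[3]=C('$')+0=0+0=0
L[4]='t': occ=0, LF[4]=C('t')+0=3+0=3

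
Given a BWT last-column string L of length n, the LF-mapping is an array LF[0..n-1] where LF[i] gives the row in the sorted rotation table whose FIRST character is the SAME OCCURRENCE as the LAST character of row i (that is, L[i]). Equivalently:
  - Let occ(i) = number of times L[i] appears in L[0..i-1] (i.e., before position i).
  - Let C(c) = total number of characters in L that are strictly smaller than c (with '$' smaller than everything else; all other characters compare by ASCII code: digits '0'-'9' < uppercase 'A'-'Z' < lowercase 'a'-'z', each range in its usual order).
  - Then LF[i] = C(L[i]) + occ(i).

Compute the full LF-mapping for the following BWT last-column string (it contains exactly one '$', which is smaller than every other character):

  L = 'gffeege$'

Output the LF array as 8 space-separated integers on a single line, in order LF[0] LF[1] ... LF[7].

Char counts: '$':1, 'e':3, 'f':2, 'g':2
C (first-col start): C('$')=0, C('e')=1, C('f')=4, C('g')=6
L[0]='g': occ=0, LF[0]=C('g')+0=6+0=6
L[1]='f': occ=0, LF[1]=C('f')+0=4+0=4
L[2]='f': occ=1, LF[2]=C('f')+1=4+1=5
L[3]='e': occ=0, LF[3]=C('e')+0=1+0=1
L[4]='e': occ=1, LF[4]=C('e')+1=1+1=2
L[5]='g': occ=1, LF[5]=C('g')+1=6+1=7
L[6]='e': occ=2, LF[6]=C('e')+2=1+2=3
L[7]='$': occ=0, LF[7]=C('$')+0=0+0=0

Answer: 6 4 5 1 2 7 3 0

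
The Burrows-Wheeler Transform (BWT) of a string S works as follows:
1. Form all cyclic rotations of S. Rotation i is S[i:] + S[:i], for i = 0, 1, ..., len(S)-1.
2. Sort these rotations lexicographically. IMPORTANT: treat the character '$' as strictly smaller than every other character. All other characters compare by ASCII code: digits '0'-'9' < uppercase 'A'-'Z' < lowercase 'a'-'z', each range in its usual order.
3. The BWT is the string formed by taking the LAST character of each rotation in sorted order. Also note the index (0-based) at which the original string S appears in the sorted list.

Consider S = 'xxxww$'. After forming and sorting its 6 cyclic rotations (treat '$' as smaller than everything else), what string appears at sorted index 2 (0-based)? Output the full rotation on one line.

All 6 rotations (rotation i = S[i:]+S[:i]):
  rot[0] = xxxww$
  rot[1] = xxww$x
  rot[2] = xww$xx
  rot[3] = ww$xxx
  rot[4] = w$xxxw
  rot[5] = $xxxww
Sorted (with $ < everything):
  sorted[0] = $xxxww
  sorted[1] = w$xxxw
  sorted[2] = ww$xxx
  sorted[3] = xww$xx
  sorted[4] = xxww$x
  sorted[5] = xxxww$
sorted[2] = ww$xxx

Answer: ww$xxx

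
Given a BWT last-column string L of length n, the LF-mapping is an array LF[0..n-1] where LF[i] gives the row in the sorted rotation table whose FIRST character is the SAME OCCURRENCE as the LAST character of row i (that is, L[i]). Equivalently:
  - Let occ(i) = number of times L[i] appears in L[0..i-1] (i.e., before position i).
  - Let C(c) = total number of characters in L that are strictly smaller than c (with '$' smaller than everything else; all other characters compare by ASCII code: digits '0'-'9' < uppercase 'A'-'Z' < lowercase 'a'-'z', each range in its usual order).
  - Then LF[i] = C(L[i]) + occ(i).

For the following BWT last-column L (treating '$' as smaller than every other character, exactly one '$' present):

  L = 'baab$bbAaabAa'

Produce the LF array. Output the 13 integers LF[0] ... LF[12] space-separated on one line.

Char counts: '$':1, 'A':2, 'a':5, 'b':5
C (first-col start): C('$')=0, C('A')=1, C('a')=3, C('b')=8
L[0]='b': occ=0, LF[0]=C('b')+0=8+0=8
L[1]='a': occ=0, LF[1]=C('a')+0=3+0=3
L[2]='a': occ=1, LF[2]=C('a')+1=3+1=4
L[3]='b': occ=1, LF[3]=C('b')+1=8+1=9
L[4]='$': occ=0, LF[4]=C('$')+0=0+0=0
L[5]='b': occ=2, LF[5]=C('b')+2=8+2=10
L[6]='b': occ=3, LF[6]=C('b')+3=8+3=11
L[7]='A': occ=0, LF[7]=C('A')+0=1+0=1
L[8]='a': occ=2, LF[8]=C('a')+2=3+2=5
L[9]='a': occ=3, LF[9]=C('a')+3=3+3=6
L[10]='b': occ=4, LF[10]=C('b')+4=8+4=12
L[11]='A': occ=1, LF[11]=C('A')+1=1+1=2
L[12]='a': occ=4, LF[12]=C('a')+4=3+4=7

Answer: 8 3 4 9 0 10 11 1 5 6 12 2 7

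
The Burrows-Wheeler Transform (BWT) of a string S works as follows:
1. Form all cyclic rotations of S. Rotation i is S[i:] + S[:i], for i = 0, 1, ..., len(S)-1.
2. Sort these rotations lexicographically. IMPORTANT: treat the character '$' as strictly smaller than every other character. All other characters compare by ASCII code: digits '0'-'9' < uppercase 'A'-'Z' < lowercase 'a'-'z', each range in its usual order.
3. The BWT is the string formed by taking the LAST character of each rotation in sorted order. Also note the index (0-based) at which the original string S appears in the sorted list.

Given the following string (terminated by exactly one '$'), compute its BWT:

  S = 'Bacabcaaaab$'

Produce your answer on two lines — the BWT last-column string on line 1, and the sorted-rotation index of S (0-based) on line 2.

All 12 rotations (rotation i = S[i:]+S[:i]):
  rot[0] = Bacabcaaaab$
  rot[1] = acabcaaaab$B
  rot[2] = cabcaaaab$Ba
  rot[3] = abcaaaab$Bac
  rot[4] = bcaaaab$Baca
  rot[5] = caaaab$Bacab
  rot[6] = aaaab$Bacabc
  rot[7] = aaab$Bacabca
  rot[8] = aab$Bacabcaa
  rot[9] = ab$Bacabcaaa
  rot[10] = b$Bacabcaaaa
  rot[11] = $Bacabcaaaab
Sorted (with $ < everything):
  sorted[0] = $Bacabcaaaab  (last char: 'b')
  sorted[1] = Bacabcaaaab$  (last char: '$')
  sorted[2] = aaaab$Bacabc  (last char: 'c')
  sorted[3] = aaab$Bacabca  (last char: 'a')
  sorted[4] = aab$Bacabcaa  (last char: 'a')
  sorted[5] = ab$Bacabcaaa  (last char: 'a')
  sorted[6] = abcaaaab$Bac  (last char: 'c')
  sorted[7] = acabcaaaab$B  (last char: 'B')
  sorted[8] = b$Bacabcaaaa  (last char: 'a')
  sorted[9] = bcaaaab$Baca  (last char: 'a')
  sorted[10] = caaaab$Bacab  (last char: 'b')
  sorted[11] = cabcaaaab$Ba  (last char: 'a')
Last column: b$caaacBaaba
Original string S is at sorted index 1

Answer: b$caaacBaaba
1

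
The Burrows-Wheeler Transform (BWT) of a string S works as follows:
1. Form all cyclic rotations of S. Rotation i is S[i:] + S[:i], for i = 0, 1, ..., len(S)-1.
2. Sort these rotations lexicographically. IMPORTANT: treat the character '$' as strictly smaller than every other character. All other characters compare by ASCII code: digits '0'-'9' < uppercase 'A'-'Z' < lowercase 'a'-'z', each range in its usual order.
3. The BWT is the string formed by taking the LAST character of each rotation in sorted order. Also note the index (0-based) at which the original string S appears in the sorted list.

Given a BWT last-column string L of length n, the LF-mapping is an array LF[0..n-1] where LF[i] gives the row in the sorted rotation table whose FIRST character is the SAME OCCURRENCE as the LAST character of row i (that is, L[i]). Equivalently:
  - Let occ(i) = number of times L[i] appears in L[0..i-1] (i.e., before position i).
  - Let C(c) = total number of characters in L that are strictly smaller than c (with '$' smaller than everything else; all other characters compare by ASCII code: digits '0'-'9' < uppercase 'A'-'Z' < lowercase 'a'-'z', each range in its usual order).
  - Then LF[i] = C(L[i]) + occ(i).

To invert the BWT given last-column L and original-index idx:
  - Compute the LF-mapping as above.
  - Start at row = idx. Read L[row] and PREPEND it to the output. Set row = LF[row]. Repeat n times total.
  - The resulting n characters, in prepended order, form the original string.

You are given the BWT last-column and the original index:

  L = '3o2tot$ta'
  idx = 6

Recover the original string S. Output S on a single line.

Answer: tattoo23$

Derivation:
LF mapping: 2 4 1 6 5 7 0 8 3
Walk LF starting at row 6, prepending L[row]:
  step 1: row=6, L[6]='$', prepend. Next row=LF[6]=0
  step 2: row=0, L[0]='3', prepend. Next row=LF[0]=2
  step 3: row=2, L[2]='2', prepend. Next row=LF[2]=1
  step 4: row=1, L[1]='o', prepend. Next row=LF[1]=4
  step 5: row=4, L[4]='o', prepend. Next row=LF[4]=5
  step 6: row=5, L[5]='t', prepend. Next row=LF[5]=7
  step 7: row=7, L[7]='t', prepend. Next row=LF[7]=8
  step 8: row=8, L[8]='a', prepend. Next row=LF[8]=3
  step 9: row=3, L[3]='t', prepend. Next row=LF[3]=6
Reversed output: tattoo23$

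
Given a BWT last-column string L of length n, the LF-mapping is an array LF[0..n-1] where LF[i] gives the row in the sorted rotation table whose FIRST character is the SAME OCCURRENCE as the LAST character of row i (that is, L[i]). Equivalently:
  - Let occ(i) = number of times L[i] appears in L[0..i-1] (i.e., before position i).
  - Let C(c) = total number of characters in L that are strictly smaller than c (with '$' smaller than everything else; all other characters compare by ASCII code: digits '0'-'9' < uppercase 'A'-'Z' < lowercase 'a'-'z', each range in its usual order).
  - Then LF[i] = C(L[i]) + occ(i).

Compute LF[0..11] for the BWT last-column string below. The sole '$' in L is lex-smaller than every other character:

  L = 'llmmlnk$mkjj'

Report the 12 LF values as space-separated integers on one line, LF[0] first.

Char counts: '$':1, 'j':2, 'k':2, 'l':3, 'm':3, 'n':1
C (first-col start): C('$')=0, C('j')=1, C('k')=3, C('l')=5, C('m')=8, C('n')=11
L[0]='l': occ=0, LF[0]=C('l')+0=5+0=5
L[1]='l': occ=1, LF[1]=C('l')+1=5+1=6
L[2]='m': occ=0, LF[2]=C('m')+0=8+0=8
L[3]='m': occ=1, LF[3]=C('m')+1=8+1=9
L[4]='l': occ=2, LF[4]=C('l')+2=5+2=7
L[5]='n': occ=0, LF[5]=C('n')+0=11+0=11
L[6]='k': occ=0, LF[6]=C('k')+0=3+0=3
L[7]='$': occ=0, LF[7]=C('$')+0=0+0=0
L[8]='m': occ=2, LF[8]=C('m')+2=8+2=10
L[9]='k': occ=1, LF[9]=C('k')+1=3+1=4
L[10]='j': occ=0, LF[10]=C('j')+0=1+0=1
L[11]='j': occ=1, LF[11]=C('j')+1=1+1=2

Answer: 5 6 8 9 7 11 3 0 10 4 1 2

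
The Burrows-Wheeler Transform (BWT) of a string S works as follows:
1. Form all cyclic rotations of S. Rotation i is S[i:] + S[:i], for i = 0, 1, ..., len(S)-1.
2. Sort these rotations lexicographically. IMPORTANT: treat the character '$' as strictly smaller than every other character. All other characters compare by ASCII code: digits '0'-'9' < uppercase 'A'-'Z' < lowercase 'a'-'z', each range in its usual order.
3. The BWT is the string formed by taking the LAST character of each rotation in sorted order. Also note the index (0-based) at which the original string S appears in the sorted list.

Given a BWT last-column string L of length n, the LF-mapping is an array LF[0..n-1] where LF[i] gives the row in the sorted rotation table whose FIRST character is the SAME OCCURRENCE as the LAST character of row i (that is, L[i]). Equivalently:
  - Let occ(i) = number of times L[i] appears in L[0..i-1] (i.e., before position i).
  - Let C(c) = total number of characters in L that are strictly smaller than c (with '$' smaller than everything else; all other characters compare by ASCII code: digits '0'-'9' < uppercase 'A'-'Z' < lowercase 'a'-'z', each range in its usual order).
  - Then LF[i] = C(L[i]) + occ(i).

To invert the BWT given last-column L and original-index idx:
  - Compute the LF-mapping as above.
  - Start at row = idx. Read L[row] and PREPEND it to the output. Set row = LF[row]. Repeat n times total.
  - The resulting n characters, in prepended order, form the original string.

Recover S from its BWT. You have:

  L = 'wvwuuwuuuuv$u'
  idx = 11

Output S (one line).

Answer: wuuuwuvuuuvw$

Derivation:
LF mapping: 10 8 11 1 2 12 3 4 5 6 9 0 7
Walk LF starting at row 11, prepending L[row]:
  step 1: row=11, L[11]='$', prepend. Next row=LF[11]=0
  step 2: row=0, L[0]='w', prepend. Next row=LF[0]=10
  step 3: row=10, L[10]='v', prepend. Next row=LF[10]=9
  step 4: row=9, L[9]='u', prepend. Next row=LF[9]=6
  step 5: row=6, L[6]='u', prepend. Next row=LF[6]=3
  step 6: row=3, L[3]='u', prepend. Next row=LF[3]=1
  step 7: row=1, L[1]='v', prepend. Next row=LF[1]=8
  step 8: row=8, L[8]='u', prepend. Next row=LF[8]=5
  step 9: row=5, L[5]='w', prepend. Next row=LF[5]=12
  step 10: row=12, L[12]='u', prepend. Next row=LF[12]=7
  step 11: row=7, L[7]='u', prepend. Next row=LF[7]=4
  step 12: row=4, L[4]='u', prepend. Next row=LF[4]=2
  step 13: row=2, L[2]='w', prepend. Next row=LF[2]=11
Reversed output: wuuuwuvuuuvw$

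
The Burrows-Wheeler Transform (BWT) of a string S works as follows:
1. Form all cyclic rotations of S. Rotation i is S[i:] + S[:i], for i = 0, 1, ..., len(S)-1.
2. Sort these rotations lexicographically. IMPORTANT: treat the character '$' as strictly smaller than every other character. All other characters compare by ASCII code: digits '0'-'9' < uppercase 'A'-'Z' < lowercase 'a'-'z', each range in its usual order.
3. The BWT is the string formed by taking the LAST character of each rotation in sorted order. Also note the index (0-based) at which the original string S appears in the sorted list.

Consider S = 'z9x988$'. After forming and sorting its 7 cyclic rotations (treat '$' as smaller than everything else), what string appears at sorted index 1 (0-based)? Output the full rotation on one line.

Answer: 8$z9x98

Derivation:
All 7 rotations (rotation i = S[i:]+S[:i]):
  rot[0] = z9x988$
  rot[1] = 9x988$z
  rot[2] = x988$z9
  rot[3] = 988$z9x
  rot[4] = 88$z9x9
  rot[5] = 8$z9x98
  rot[6] = $z9x988
Sorted (with $ < everything):
  sorted[0] = $z9x988
  sorted[1] = 8$z9x98
  sorted[2] = 88$z9x9
  sorted[3] = 988$z9x
  sorted[4] = 9x988$z
  sorted[5] = x988$z9
  sorted[6] = z9x988$
sorted[1] = 8$z9x98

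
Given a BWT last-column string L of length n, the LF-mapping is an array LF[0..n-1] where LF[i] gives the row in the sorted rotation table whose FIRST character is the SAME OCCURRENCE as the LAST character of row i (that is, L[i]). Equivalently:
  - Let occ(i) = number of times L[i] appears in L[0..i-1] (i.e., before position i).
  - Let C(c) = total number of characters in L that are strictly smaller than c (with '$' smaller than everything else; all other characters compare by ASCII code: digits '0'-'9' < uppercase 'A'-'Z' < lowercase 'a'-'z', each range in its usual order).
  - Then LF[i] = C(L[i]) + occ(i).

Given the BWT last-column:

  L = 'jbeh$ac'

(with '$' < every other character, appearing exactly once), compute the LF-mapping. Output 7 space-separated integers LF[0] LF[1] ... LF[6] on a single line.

Char counts: '$':1, 'a':1, 'b':1, 'c':1, 'e':1, 'h':1, 'j':1
C (first-col start): C('$')=0, C('a')=1, C('b')=2, C('c')=3, C('e')=4, C('h')=5, C('j')=6
L[0]='j': occ=0, LF[0]=C('j')+0=6+0=6
L[1]='b': occ=0, LF[1]=C('b')+0=2+0=2
L[2]='e': occ=0, LF[2]=C('e')+0=4+0=4
L[3]='h': occ=0, LF[3]=C('h')+0=5+0=5
L[4]='$': occ=0, LF[4]=C('$')+0=0+0=0
L[5]='a': occ=0, LF[5]=C('a')+0=1+0=1
L[6]='c': occ=0, LF[6]=C('c')+0=3+0=3

Answer: 6 2 4 5 0 1 3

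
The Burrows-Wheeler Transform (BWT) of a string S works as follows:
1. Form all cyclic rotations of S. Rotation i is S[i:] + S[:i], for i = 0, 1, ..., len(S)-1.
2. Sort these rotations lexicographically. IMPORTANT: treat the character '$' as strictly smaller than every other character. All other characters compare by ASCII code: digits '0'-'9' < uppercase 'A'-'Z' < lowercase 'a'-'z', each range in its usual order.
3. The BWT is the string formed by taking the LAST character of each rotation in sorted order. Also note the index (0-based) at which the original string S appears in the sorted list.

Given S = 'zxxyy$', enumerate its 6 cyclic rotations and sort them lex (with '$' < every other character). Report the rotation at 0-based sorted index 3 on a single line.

All 6 rotations (rotation i = S[i:]+S[:i]):
  rot[0] = zxxyy$
  rot[1] = xxyy$z
  rot[2] = xyy$zx
  rot[3] = yy$zxx
  rot[4] = y$zxxy
  rot[5] = $zxxyy
Sorted (with $ < everything):
  sorted[0] = $zxxyy
  sorted[1] = xxyy$z
  sorted[2] = xyy$zx
  sorted[3] = y$zxxy
  sorted[4] = yy$zxx
  sorted[5] = zxxyy$
sorted[3] = y$zxxy

Answer: y$zxxy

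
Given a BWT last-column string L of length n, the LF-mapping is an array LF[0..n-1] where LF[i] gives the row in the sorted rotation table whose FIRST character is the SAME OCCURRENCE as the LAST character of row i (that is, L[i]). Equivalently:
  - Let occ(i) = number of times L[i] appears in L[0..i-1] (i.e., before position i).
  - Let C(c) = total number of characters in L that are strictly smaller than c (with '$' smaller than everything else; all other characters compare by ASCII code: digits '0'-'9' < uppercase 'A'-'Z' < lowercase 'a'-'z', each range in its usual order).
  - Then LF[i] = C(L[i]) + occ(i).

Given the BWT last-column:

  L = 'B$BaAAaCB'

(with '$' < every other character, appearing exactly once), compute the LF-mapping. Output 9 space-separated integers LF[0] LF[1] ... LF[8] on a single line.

Answer: 3 0 4 7 1 2 8 6 5

Derivation:
Char counts: '$':1, 'A':2, 'B':3, 'C':1, 'a':2
C (first-col start): C('$')=0, C('A')=1, C('B')=3, C('C')=6, C('a')=7
L[0]='B': occ=0, LF[0]=C('B')+0=3+0=3
L[1]='$': occ=0, LF[1]=C('$')+0=0+0=0
L[2]='B': occ=1, LF[2]=C('B')+1=3+1=4
L[3]='a': occ=0, LF[3]=C('a')+0=7+0=7
L[4]='A': occ=0, LF[4]=C('A')+0=1+0=1
L[5]='A': occ=1, LF[5]=C('A')+1=1+1=2
L[6]='a': occ=1, LF[6]=C('a')+1=7+1=8
L[7]='C': occ=0, LF[7]=C('C')+0=6+0=6
L[8]='B': occ=2, LF[8]=C('B')+2=3+2=5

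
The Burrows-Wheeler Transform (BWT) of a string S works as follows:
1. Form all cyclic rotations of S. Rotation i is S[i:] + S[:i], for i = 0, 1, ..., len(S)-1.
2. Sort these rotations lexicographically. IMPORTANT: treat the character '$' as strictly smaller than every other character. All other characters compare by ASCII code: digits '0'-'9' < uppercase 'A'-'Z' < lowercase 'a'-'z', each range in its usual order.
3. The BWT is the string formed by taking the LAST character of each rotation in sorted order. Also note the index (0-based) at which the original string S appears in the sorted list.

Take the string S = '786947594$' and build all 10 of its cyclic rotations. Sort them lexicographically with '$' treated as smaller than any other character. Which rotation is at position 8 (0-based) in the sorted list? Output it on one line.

All 10 rotations (rotation i = S[i:]+S[:i]):
  rot[0] = 786947594$
  rot[1] = 86947594$7
  rot[2] = 6947594$78
  rot[3] = 947594$786
  rot[4] = 47594$7869
  rot[5] = 7594$78694
  rot[6] = 594$786947
  rot[7] = 94$7869475
  rot[8] = 4$78694759
  rot[9] = $786947594
Sorted (with $ < everything):
  sorted[0] = $786947594
  sorted[1] = 4$78694759
  sorted[2] = 47594$7869
  sorted[3] = 594$786947
  sorted[4] = 6947594$78
  sorted[5] = 7594$78694
  sorted[6] = 786947594$
  sorted[7] = 86947594$7
  sorted[8] = 94$7869475
  sorted[9] = 947594$786
sorted[8] = 94$7869475

Answer: 94$7869475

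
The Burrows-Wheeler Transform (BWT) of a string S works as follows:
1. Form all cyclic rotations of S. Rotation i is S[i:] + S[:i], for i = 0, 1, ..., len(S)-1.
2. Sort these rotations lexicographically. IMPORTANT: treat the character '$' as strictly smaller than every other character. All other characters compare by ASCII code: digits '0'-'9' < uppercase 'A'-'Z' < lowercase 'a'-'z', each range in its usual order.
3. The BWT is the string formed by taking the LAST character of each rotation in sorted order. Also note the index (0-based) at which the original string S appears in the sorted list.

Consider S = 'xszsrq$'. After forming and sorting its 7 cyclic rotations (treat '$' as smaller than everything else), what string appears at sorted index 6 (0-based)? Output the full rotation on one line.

Answer: zsrq$xs

Derivation:
All 7 rotations (rotation i = S[i:]+S[:i]):
  rot[0] = xszsrq$
  rot[1] = szsrq$x
  rot[2] = zsrq$xs
  rot[3] = srq$xsz
  rot[4] = rq$xszs
  rot[5] = q$xszsr
  rot[6] = $xszsrq
Sorted (with $ < everything):
  sorted[0] = $xszsrq
  sorted[1] = q$xszsr
  sorted[2] = rq$xszs
  sorted[3] = srq$xsz
  sorted[4] = szsrq$x
  sorted[5] = xszsrq$
  sorted[6] = zsrq$xs
sorted[6] = zsrq$xs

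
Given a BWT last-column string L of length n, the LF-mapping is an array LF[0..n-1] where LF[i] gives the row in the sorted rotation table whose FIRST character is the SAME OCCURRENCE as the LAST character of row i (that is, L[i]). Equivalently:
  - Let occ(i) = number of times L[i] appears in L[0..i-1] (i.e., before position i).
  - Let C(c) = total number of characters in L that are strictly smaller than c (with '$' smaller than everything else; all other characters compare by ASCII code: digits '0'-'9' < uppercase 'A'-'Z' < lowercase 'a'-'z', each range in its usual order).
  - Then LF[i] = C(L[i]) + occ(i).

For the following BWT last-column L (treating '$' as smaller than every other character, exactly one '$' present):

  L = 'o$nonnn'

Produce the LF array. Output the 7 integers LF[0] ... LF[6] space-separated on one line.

Char counts: '$':1, 'n':4, 'o':2
C (first-col start): C('$')=0, C('n')=1, C('o')=5
L[0]='o': occ=0, LF[0]=C('o')+0=5+0=5
L[1]='$': occ=0, LF[1]=C('$')+0=0+0=0
L[2]='n': occ=0, LF[2]=C('n')+0=1+0=1
L[3]='o': occ=1, LF[3]=C('o')+1=5+1=6
L[4]='n': occ=1, LF[4]=C('n')+1=1+1=2
L[5]='n': occ=2, LF[5]=C('n')+2=1+2=3
L[6]='n': occ=3, LF[6]=C('n')+3=1+3=4

Answer: 5 0 1 6 2 3 4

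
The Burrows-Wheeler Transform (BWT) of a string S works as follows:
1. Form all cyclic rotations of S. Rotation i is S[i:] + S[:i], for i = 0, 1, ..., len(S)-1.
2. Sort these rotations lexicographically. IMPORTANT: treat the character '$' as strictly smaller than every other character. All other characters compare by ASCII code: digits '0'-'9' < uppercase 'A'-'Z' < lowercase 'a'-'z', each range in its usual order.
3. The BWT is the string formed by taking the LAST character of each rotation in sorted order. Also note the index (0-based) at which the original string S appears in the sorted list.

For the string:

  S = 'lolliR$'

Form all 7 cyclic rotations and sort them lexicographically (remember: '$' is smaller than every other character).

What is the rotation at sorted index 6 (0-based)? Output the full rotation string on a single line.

All 7 rotations (rotation i = S[i:]+S[:i]):
  rot[0] = lolliR$
  rot[1] = olliR$l
  rot[2] = lliR$lo
  rot[3] = liR$lol
  rot[4] = iR$loll
  rot[5] = R$lolli
  rot[6] = $lolliR
Sorted (with $ < everything):
  sorted[0] = $lolliR
  sorted[1] = R$lolli
  sorted[2] = iR$loll
  sorted[3] = liR$lol
  sorted[4] = lliR$lo
  sorted[5] = lolliR$
  sorted[6] = olliR$l
sorted[6] = olliR$l

Answer: olliR$l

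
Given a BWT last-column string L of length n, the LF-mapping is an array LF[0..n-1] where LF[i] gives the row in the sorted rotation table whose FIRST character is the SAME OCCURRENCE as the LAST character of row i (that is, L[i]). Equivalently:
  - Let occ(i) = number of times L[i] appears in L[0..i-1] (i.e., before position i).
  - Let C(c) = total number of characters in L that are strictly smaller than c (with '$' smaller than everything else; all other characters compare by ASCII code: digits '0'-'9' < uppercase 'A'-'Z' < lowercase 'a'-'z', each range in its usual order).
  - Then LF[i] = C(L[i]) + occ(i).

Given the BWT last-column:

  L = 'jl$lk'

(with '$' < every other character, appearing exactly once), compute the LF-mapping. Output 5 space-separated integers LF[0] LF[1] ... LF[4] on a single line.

Char counts: '$':1, 'j':1, 'k':1, 'l':2
C (first-col start): C('$')=0, C('j')=1, C('k')=2, C('l')=3
L[0]='j': occ=0, LF[0]=C('j')+0=1+0=1
L[1]='l': occ=0, LF[1]=C('l')+0=3+0=3
L[2]='$': occ=0, LF[2]=C('$')+0=0+0=0
L[3]='l': occ=1, LF[3]=C('l')+1=3+1=4
L[4]='k': occ=0, LF[4]=C('k')+0=2+0=2

Answer: 1 3 0 4 2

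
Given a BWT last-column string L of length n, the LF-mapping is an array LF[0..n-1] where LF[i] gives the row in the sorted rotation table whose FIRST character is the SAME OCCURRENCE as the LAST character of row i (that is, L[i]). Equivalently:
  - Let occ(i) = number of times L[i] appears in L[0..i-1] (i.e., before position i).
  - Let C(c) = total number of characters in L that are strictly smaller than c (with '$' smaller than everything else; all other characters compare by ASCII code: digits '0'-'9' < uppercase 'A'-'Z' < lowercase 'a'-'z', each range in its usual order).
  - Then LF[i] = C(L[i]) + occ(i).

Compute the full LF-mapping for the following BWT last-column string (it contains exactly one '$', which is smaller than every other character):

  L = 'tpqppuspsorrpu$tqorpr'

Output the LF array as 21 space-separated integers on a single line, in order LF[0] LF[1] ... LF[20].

Answer: 17 3 9 4 5 19 15 6 16 1 11 12 7 20 0 18 10 2 13 8 14

Derivation:
Char counts: '$':1, 'o':2, 'p':6, 'q':2, 'r':4, 's':2, 't':2, 'u':2
C (first-col start): C('$')=0, C('o')=1, C('p')=3, C('q')=9, C('r')=11, C('s')=15, C('t')=17, C('u')=19
L[0]='t': occ=0, LF[0]=C('t')+0=17+0=17
L[1]='p': occ=0, LF[1]=C('p')+0=3+0=3
L[2]='q': occ=0, LF[2]=C('q')+0=9+0=9
L[3]='p': occ=1, LF[3]=C('p')+1=3+1=4
L[4]='p': occ=2, LF[4]=C('p')+2=3+2=5
L[5]='u': occ=0, LF[5]=C('u')+0=19+0=19
L[6]='s': occ=0, LF[6]=C('s')+0=15+0=15
L[7]='p': occ=3, LF[7]=C('p')+3=3+3=6
L[8]='s': occ=1, LF[8]=C('s')+1=15+1=16
L[9]='o': occ=0, LF[9]=C('o')+0=1+0=1
L[10]='r': occ=0, LF[10]=C('r')+0=11+0=11
L[11]='r': occ=1, LF[11]=C('r')+1=11+1=12
L[12]='p': occ=4, LF[12]=C('p')+4=3+4=7
L[13]='u': occ=1, LF[13]=C('u')+1=19+1=20
L[14]='$': occ=0, LF[14]=C('$')+0=0+0=0
L[15]='t': occ=1, LF[15]=C('t')+1=17+1=18
L[16]='q': occ=1, LF[16]=C('q')+1=9+1=10
L[17]='o': occ=1, LF[17]=C('o')+1=1+1=2
L[18]='r': occ=2, LF[18]=C('r')+2=11+2=13
L[19]='p': occ=5, LF[19]=C('p')+5=3+5=8
L[20]='r': occ=3, LF[20]=C('r')+3=11+3=14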